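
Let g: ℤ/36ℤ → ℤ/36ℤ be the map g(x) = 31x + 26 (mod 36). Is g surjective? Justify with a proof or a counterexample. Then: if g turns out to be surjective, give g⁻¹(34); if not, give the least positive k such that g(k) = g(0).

20

Recall: surjectivity means every element of the codomain has a preimage under g.
Since gcd(31, 36) = 1, 31 is invertible modulo 36. Euclid's algorithm: 36 = 1·31 + 5, 31 = 6·5 + 1; back-substituting gives 1 = 7·31 − 6·36, so 31⁻¹ ≡ 7 (mod 36).
Then y ↦ 7(y − 26) is a two-sided inverse to g, so every y ∈ ℤ/36ℤ has a preimage.
Hence g is surjective.
Since g is surjective, we find g⁻¹(34): we need 31x ≡ 34 − 26 ≡ 8 (mod 36). Using 31⁻¹ = 7: x ≡ 7·8 = 56 = 1·36 + 20, so x = 20.
Check: g(20) = 31·20 + 26 = 646 = 17·36 + 34 ≡ 34 (mod 36).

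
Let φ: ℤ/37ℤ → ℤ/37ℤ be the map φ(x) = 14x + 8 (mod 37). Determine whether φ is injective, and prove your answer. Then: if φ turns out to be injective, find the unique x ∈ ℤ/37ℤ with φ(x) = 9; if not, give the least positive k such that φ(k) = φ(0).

8

Suppose φ(x_1) = φ(x_2) in ℤ/37ℤ. Then 14x_1 + 8 ≡ 14x_2 + 8 (mod 37), therefore 14(x_1 − x_2) ≡ 0 (mod 37).
Since gcd(14, 37) = 1, 14 is invertible modulo 37, therefore x_1 − x_2 ≡ 0 (mod 37), i.e. x_1 = x_2.
Hence φ is injective.
We now compute 14⁻¹ mod 37 explicitly. Euclid's algorithm: 37 = 2·14 + 9, 14 = 1·9 + 5, 9 = 1·5 + 4, 5 = 1·4 + 1; back-substituting gives 1 = 8·14 − 3·37, so 14⁻¹ ≡ 8 (mod 37).
Since φ is injective, we compute φ⁻¹(9): solve 14x + 8 ≡ 9 (mod 37), i.e. 14x ≡ 1 (mod 37).
Multiplying by 14⁻¹ = 8 gives x ≡ 8·1 = 8 ≡ 8 (mod 37).
Check: φ(8) = 14·8 + 8 = 120 = 3·37 + 9 ≡ 9 (mod 37).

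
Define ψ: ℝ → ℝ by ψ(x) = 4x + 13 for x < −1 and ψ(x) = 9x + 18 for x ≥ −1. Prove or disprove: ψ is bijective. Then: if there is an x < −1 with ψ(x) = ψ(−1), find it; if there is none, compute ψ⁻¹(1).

-3

Both pieces are strictly increasing (slopes 4 and 9), so each is injective on its own interval.
The left piece maps (−∞, −1) onto (−∞, 9); the right piece maps [−1, ∞) onto [9, ∞).
Since 9 = 9, the images partition ℝ: ψ is injective and surjective, hence bijective.
Because the two images are disjoint, no x < −1 has ψ(x) = ψ(−1), so we compute ψ⁻¹(1): 1 lies in (−∞, 9), so solve 4x + 13 = 1: x = (1 − 13)/4 = −3.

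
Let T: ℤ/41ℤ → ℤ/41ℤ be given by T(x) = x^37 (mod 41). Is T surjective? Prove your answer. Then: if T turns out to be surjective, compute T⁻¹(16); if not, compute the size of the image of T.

Since 41 is prime, the nonzero elements of ℤ/41ℤ form a cyclic group of order 40.
As gcd(37, 40) = 1, raising to the 37th power is a bijection on this group: if a^37 ≡ b^37 then (ab^{−1})^37 = 1, and the only element of order dividing gcd(37, 40) = 1 is 1, so a = b.
With T(0) = 0 this makes T injective on all of ℤ/41ℤ, hence bijective (finite equal-size domain and codomain). In particular T is surjective.
Since T is surjective, we find the preimage of 16. The inverse of x ↦ x^37 on (ℤ/41ℤ)^× is x ↦ x^13, because 37·13 = 481 = 12·40 + 1 ≡ 1 (mod 40) and x^{40} = 1 for x ≠ 0 (Fermat). So T⁻¹(16) = 16^13 mod 41.
Repeated squaring mod 41: 16^1 ≡ 16, 16^2 ≡ 16² = 256 ≡ 10, 16^4 ≡ 10² = 100 ≡ 18, 16^8 ≡ 18² = 324 ≡ 37. Since 13 = 8 + 4 + 1, 16^13 ≡ 37·18·16: 37·18 = 666 ≡ 10, then 10·16 = 160 ≡ 37. So 16^13 ≡ 37 (mod 41).
Hence T⁻¹(16) = 37.

37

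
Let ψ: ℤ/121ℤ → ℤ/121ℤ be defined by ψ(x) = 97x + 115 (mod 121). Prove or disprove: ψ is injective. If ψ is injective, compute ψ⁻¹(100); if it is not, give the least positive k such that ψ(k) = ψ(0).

46

Recall that injectivity means: for all x_1, x_2 in the domain, ψ(x_1) = ψ(x_2) implies x_1 = x_2.
If ψ(x_1) = ψ(x_2), then 97x_1 ≡ 97x_2 (mod 121). Because gcd(97, 121) = 1, we may cancel 97 to get x_1 ≡ x_2 (mod 121).
So ψ is injective.
We now compute 97⁻¹ mod 121 explicitly. Euclid's algorithm: 121 = 1·97 + 24, 97 = 4·24 + 1; back-substituting gives 1 = 5·97 − 4·121, so 97⁻¹ ≡ 5 (mod 121).
Since ψ is injective, we find ψ⁻¹(100): we need 97x ≡ 100 − 115 ≡ 106 (mod 121). Using 97⁻¹ = 5: x ≡ 5·106 = 530 = 4·121 + 46, so x = 46.
Check: ψ(46) = 97·46 + 115 = 4577 = 37·121 + 100 ≡ 100 (mod 121).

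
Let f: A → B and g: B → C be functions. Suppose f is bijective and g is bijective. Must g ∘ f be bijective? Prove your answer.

Injectivity: if g(f(a)) = g(f(b)) then f(a) = f(b) (g injective) so a = b (f injective).
Surjectivity: for c ∈ C pick b with g(b) = c, then a with f(a) = b; then (g ∘ f)(a) = c.
Therefore g ∘ f is bijective.

bijective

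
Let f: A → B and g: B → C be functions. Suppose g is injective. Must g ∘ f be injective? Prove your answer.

not injective

No. Take A = {0, 1}, B = C = {0, 1, 2, 3, 4, 5}, f(0) = f(1) = 0, and g = identity (injective).
Then (g ∘ f)(0) = (g ∘ f)(1) = 0 with 0 ≠ 1, so g ∘ f is not injective.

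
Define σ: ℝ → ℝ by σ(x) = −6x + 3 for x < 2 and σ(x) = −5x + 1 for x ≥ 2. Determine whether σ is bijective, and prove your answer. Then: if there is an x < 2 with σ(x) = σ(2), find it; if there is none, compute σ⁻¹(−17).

18/5

Both pieces are strictly decreasing (slopes −6 and −5), so each is injective on its own interval.
The left piece maps (−∞, 2) onto (−9, ∞); the right piece maps [2, ∞) onto (−∞, −9].
Since −9 = −9, the images partition ℝ: σ is injective and surjective, hence bijective.
Because the two images are disjoint, no x < 2 has σ(x) = σ(2), so we compute σ⁻¹(−17): −17 lies in (−∞, −9], so solve −5x + 1 = −17: x = (−17 − 1)/(−5) = 18/5.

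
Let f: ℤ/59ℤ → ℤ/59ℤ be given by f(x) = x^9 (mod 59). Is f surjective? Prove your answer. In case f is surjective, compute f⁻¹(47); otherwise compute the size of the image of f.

Since 59 is prime, the nonzero elements of ℤ/59ℤ form a cyclic group of order 58.
As gcd(9, 58) = 1, raising to the 9th power is a bijection on this group: if s^9 ≡ t^9 then (st^{−1})^9 = 1, and the only element of order dividing gcd(9, 58) = 1 is 1, so s = t.
With f(0) = 0 this makes f injective on all of ℤ/59ℤ, hence bijective (finite equal-size domain and codomain). In particular f is surjective.
Since f is surjective, we find the preimage of 47. The inverse of x ↦ x^9 on (ℤ/59ℤ)^× is x ↦ x^13, because 9·13 = 117 = 2·58 + 1 ≡ 1 (mod 58) and x^{58} = 1 for x ≠ 0 (Fermat). So f⁻¹(47) = 47^13 mod 59.
Repeated squaring mod 59: 47^1 ≡ 47, 47^2 ≡ 47² = 2209 ≡ 26, 47^4 ≡ 26² = 676 ≡ 27, 47^8 ≡ 27² = 729 ≡ 21. Since 13 = 8 + 4 + 1, 47^13 ≡ 21·27·47: 21·27 = 567 ≡ 36, then 36·47 = 1692 ≡ 40. So 47^13 ≡ 40 (mod 59).
Hence f⁻¹(47) = 40.

40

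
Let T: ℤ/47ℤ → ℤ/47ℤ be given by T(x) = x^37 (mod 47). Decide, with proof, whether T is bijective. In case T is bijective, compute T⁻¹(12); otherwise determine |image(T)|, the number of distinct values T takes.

Since 47 is prime, the nonzero elements of ℤ/47ℤ form a cyclic group of order 46.
As gcd(37, 46) = 1, raising to the 37th power is a bijection on this group: if a^37 ≡ b^37 then (ab^{−1})^37 = 1, and the only element of order dividing gcd(37, 46) = 1 is 1, so a = b.
With T(0) = 0 this makes T injective on all of ℤ/47ℤ, hence bijective (finite equal-size domain and codomain). In particular T is bijective.
Since T is bijective, we find the preimage of 12. The inverse of x ↦ x^37 on (ℤ/47ℤ)^× is x ↦ x^5, because 37·5 = 185 = 4·46 + 1 ≡ 1 (mod 46) and x^{46} = 1 for x ≠ 0 (Fermat). So T⁻¹(12) = 12^5 mod 47.
Repeated squaring mod 47: 12^1 ≡ 12, 12^2 ≡ 12² = 144 ≡ 3, 12^4 ≡ 3² = 9. Since 5 = 4 + 1, 12^5 ≡ 9·12: 9·12 = 108 ≡ 14. So 12^5 ≡ 14 (mod 47).
Hence T⁻¹(12) = 14.

14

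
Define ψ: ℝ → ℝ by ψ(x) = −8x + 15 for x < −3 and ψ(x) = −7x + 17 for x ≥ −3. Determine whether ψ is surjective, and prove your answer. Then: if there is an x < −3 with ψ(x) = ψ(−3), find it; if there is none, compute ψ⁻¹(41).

Both pieces are strictly decreasing (slopes −8 and −7), so each is injective on its own interval.
The left piece maps (−∞, −3) onto (39, ∞); the right piece maps [−3, ∞) onto (−∞, 38].
The union (39, ∞) ∪ (−∞, 38] omits the interval between 39 and 38; in particular 39 has no preimage. So ψ is not surjective.
Because the two images are disjoint, no x < −3 has ψ(x) = ψ(−3), so we compute ψ⁻¹(41): 41 lies in (39, ∞), so solve −8x + 15 = 41: x = (41 − 15)/(−8) = −13/4.

-13/4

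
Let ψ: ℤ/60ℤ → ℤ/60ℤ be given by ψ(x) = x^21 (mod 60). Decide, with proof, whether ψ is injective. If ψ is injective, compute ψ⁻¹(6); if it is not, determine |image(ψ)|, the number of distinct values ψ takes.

45

ψ(0) = 0^21 = 0.
ψ(30): Repeated squaring mod 60: 30^1 ≡ 30, 30^2 ≡ 30² = 900 ≡ 0, 30^4 ≡ 0² = 0, 30^8 ≡ 0² = 0, 30^16 ≡ 0² = 0. Since 21 = 16 + 4 + 1, 30^21 ≡ 0·0·30: 0·0 = 0, then 0·30 = 0. So 30^21 ≡ 0 (mod 60).
So ψ(0) = ψ(30) = 0 while 0 ≠ 30, thus ψ is not injective.
Since ψ is not injective, we determine |image(ψ)|. Computing x^21 mod 60 for each x (by repeated squaring, reducing mod 60 at every step), the values ψ(0), ψ(1), …, ψ(59) are: 0, 1, 32, 3, 4, 5, 36, 7, 8, 9, 40, 11, 12, 13, 44, 15, 16, 17, 48, 19, 20, 21, 52, 23, 24, 25, 56, 27, 28, 29, 0, 31, 32, 33, 4, 35, 36, 37, 8, 39, 40, 41, 12, 43, 44, 45, 16, 47, 48, 49, 20, 51, 52, 53, 24, 55, 56, 57, 28, 59.
The distinct values are {0, 1, 3, 4, 5, 7, 8, 9, 11, 12, 13, 15, 16, 17, 19, 20, 21, 23, 24, 25, 27, 28, 29, 31, 32, 33, 35, 36, 37, 39, 40, 41, 43, 44, 45, 47, 48, 49, 51, 52, 53, 55, 56, 57, 59}; there are 45 of them.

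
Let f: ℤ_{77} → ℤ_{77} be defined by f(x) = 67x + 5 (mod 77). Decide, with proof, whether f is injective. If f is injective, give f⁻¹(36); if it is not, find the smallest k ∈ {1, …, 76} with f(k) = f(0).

20

By definition, f is injective when f(a) = f(b) forces a = b.
If f(a) = f(b), then 67a ≡ 67b (mod 77). Because gcd(67, 77) = 1, we may cancel 67 to get a ≡ b (mod 77).
Thus f is injective.
We now compute 67⁻¹ mod 77 explicitly. Euclid's algorithm: 77 = 1·67 + 10, 67 = 6·10 + 7, 10 = 1·7 + 3, 7 = 2·3 + 1; back-substituting gives 1 = 23·67 − 20·77, so 67⁻¹ ≡ 23 (mod 77).
Since f is injective, we find f⁻¹(36): we need 67x ≡ 36 − 5 ≡ 31 (mod 77). Using 67⁻¹ = 23: x ≡ 23·31 = 713 = 9·77 + 20, so x = 20.
Check: f(20) = 67·20 + 5 = 1345 = 17·77 + 36 ≡ 36 (mod 77).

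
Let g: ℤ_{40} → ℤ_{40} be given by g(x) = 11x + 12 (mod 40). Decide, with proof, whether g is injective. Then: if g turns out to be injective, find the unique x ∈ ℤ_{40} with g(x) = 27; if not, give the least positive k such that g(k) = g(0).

5

By definition, g is injective if g(a) = g(b) implies a = b.
If g(a) = g(b), then 11a ≡ 11b (mod 40). Because gcd(11, 40) = 1, we may cancel 11 to get a ≡ b (mod 40).
Thus g is injective.
We now compute 11⁻¹ mod 40 explicitly. Euclid's algorithm: 40 = 3·11 + 7, 11 = 1·7 + 4, 7 = 1·4 + 3, 4 = 1·3 + 1; back-substituting gives 1 = 11·11 − 3·40, so 11⁻¹ ≡ 11 (mod 40).
Since g is injective, we compute g⁻¹(27): solve 11x + 12 ≡ 27 (mod 40), i.e. 11x ≡ 15 (mod 40).
Multiplying by 11⁻¹ = 11 gives x ≡ 11·15 = 165 = 4·40 + 5 ≡ 5 (mod 40).
Check: g(5) = 11·5 + 12 = 67 = 1·40 + 27 ≡ 27 (mod 40).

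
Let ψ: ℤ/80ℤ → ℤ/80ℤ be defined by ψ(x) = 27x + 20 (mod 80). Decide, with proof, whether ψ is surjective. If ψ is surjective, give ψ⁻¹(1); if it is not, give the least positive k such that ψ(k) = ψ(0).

Since gcd(27, 80) = 1, 27 is invertible modulo 80. Euclid's algorithm: 80 = 2·27 + 26, 27 = 1·26 + 1; back-substituting gives 1 = 3·27 − 1·80, so 27⁻¹ ≡ 3 (mod 80).
Then y ↦ 3(y − 20) is a two-sided inverse to ψ, so every y ∈ ℤ/80ℤ has a preimage.
Therefore ψ is surjective.
Since ψ is surjective, we compute ψ⁻¹(1): solve 27x + 20 ≡ 1 (mod 80), i.e. 27x ≡ 61 (mod 80).
Multiplying by 27⁻¹ = 3 gives x ≡ 3·61 = 183 = 2·80 + 23 ≡ 23 (mod 80).
Check: ψ(23) = 27·23 + 20 = 641 = 8·80 + 1 ≡ 1 (mod 80).

23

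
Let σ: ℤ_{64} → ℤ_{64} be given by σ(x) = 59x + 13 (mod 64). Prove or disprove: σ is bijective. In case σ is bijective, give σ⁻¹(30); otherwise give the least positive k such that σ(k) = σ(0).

35

If σ(u) = σ(v), then 59u ≡ 59v (mod 64). Because gcd(59, 64) = 1, we may cancel 59 to get u ≡ v (mod 64).
We now compute 59⁻¹ mod 64 explicitly. Euclid's algorithm: 64 = 1·59 + 5, 59 = 11·5 + 4, 5 = 1·4 + 1; back-substituting gives 1 = 51·59 − 47·64, so 59⁻¹ ≡ 51 (mod 64).
For any y ∈ ℤ_{64}, x = 51(y − 13) mod 64 satisfies σ(x) = 59·51(y − 13) + 13 ≡ y (since 59·51 ≡ 1 mod 64). So every y has a preimage.
So σ is bijective.
Since σ is bijective, we find σ⁻¹(30): we need 59x ≡ 30 − 13 ≡ 17 (mod 64). Using 59⁻¹ = 51: x ≡ 51·17 = 867 = 13·64 + 35, so x = 35.
Check: σ(35) = 59·35 + 13 = 2078 = 32·64 + 30 ≡ 30 (mod 64).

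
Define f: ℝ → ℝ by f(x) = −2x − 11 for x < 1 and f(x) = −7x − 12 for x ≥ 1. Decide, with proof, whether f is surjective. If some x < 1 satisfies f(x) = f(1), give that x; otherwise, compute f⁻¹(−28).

Both pieces are strictly decreasing (slopes −2 and −7), so each is injective on its own interval.
The left piece maps (−∞, 1) onto (−13, ∞); the right piece maps [1, ∞) onto (−∞, −19].
The union (−13, ∞) ∪ (−∞, −19] omits the interval between −13 and −19; in particular −13 has no preimage. So f is not surjective.
Because the two images are disjoint, no x < 1 has f(x) = f(1), so we compute f⁻¹(−28): −28 lies in (−∞, −19], so solve −7x − 12 = −28: x = (−28 + 12)/(−7) = 16/7.

16/7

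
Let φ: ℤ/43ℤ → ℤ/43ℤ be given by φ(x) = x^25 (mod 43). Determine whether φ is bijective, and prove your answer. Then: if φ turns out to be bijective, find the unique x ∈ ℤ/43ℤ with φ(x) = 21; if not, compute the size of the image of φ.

11

Since 43 is prime, the nonzero elements of ℤ/43ℤ form a cyclic group of order 42.
As gcd(25, 42) = 1, raising to the 25th power is a bijection on this group: if a^25 ≡ b^25 then (ab^{−1})^25 = 1, and the only element of order dividing gcd(25, 42) = 1 is 1, so a = b.
With φ(0) = 0 this makes φ injective on all of ℤ/43ℤ, hence bijective (finite equal-size domain and codomain). In particular φ is bijective.
Since φ is bijective, we find the preimage of 21. The inverse of x ↦ x^25 on (ℤ/43ℤ)^× is x ↦ x^37, because 25·37 = 925 = 22·42 + 1 ≡ 1 (mod 42) and x^{42} = 1 for x ≠ 0 (Fermat). So φ⁻¹(21) = 21^37 mod 43.
Repeated squaring mod 43: 21^1 ≡ 21, 21^2 ≡ 21² = 441 ≡ 11, 21^4 ≡ 11² = 121 ≡ 35, 21^8 ≡ 35² = 1225 ≡ 21, 21^16 ≡ 21² = 441 ≡ 11, 21^32 ≡ 11² = 121 ≡ 35. Since 37 = 32 + 4 + 1, 21^37 ≡ 35·35·21: 35·35 = 1225 ≡ 21, then 21·21 = 441 ≡ 11. So 21^37 ≡ 11 (mod 43).
Hence φ⁻¹(21) = 11.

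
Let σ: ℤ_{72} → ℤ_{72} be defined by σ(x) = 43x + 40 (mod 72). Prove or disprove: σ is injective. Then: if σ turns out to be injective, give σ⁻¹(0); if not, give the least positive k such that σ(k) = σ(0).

56

If σ(x_1) = σ(x_2), then 43x_1 ≡ 43x_2 (mod 72). Because gcd(43, 72) = 1, we may cancel 43 to get x_1 ≡ x_2 (mod 72).
Thus σ is injective.
We now compute 43⁻¹ mod 72 explicitly. Euclid's algorithm: 72 = 1·43 + 29, 43 = 1·29 + 14, 29 = 2·14 + 1; back-substituting gives 1 = 67·43 − 40·72, so 43⁻¹ ≡ 67 (mod 72).
Since σ is injective, we find σ⁻¹(0): we need 43x ≡ 0 − 40 ≡ 32 (mod 72). Using 43⁻¹ = 67: x ≡ 67·32 = 2144 = 29·72 + 56, so x = 56.
Check: σ(56) = 43·56 + 40 = 2448 = 34·72 + 0 ≡ 0 (mod 72).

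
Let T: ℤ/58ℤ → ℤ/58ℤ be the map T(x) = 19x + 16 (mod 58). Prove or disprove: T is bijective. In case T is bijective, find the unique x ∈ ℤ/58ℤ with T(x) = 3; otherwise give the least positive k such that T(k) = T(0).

Suppose T(s) = T(t) in ℤ/58ℤ. Then 19s + 16 ≡ 19t + 16 (mod 58), so 19(s − t) ≡ 0 (mod 58).
Since gcd(19, 58) = 1, 19 is invertible modulo 58, so s − t ≡ 0 (mod 58), i.e. s = t.
We now compute 19⁻¹ mod 58 explicitly. Euclid's algorithm: 58 = 3·19 + 1; back-substituting gives 1 = 55·19 − 18·58, so 19⁻¹ ≡ 55 (mod 58).
Then y ↦ 55(y − 16) is a two-sided inverse to T, so every y ∈ ℤ/58ℤ has a preimage.
Hence T is bijective.
Since T is bijective, we find T⁻¹(3): we need 19x ≡ 3 − 16 ≡ 45 (mod 58). Using 19⁻¹ = 55: x ≡ 55·45 = 2475 = 42·58 + 39, so x = 39.
Check: T(39) = 19·39 + 16 = 757 = 13·58 + 3 ≡ 3 (mod 58).

39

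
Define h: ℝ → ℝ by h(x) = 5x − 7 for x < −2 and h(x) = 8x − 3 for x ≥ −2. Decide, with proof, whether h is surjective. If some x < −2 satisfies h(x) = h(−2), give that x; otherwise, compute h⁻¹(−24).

Both pieces are strictly increasing (slopes 5 and 8), so each is injective on its own interval.
The left piece maps (−∞, −2) onto (−∞, −17); the right piece maps [−2, ∞) onto [−19, ∞).
The union (−∞, −17) ∪ [−19, ∞) covers ℝ, so h is surjective.
For the follow-up: the images overlap, so an x < −2 with h(x) = h(−2) exists. h(−2) = −19; solving 5x − 7 = −19 for x < −2 gives x = (−19 + 7)/5 = −12/5.

-12/5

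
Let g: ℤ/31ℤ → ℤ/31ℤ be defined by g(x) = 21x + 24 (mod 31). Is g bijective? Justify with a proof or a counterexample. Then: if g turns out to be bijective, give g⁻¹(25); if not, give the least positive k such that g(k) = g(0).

Suppose g(s) = g(t) in ℤ/31ℤ. Then 21s + 24 ≡ 21t + 24 (mod 31), so 21(s − t) ≡ 0 (mod 31).
Since gcd(21, 31) = 1, 21 is invertible modulo 31, so s − t ≡ 0 (mod 31), i.e. s = t.
We now compute 21⁻¹ mod 31 explicitly. Euclid's algorithm: 31 = 1·21 + 10, 21 = 2·10 + 1; back-substituting gives 1 = 3·21 − 2·31, so 21⁻¹ ≡ 3 (mod 31).
Then y ↦ 3(y − 24) is a two-sided inverse to g, so every y ∈ ℤ/31ℤ has a preimage.
Thus g is bijective.
Since g is bijective, we compute g⁻¹(25): solve 21x + 24 ≡ 25 (mod 31), i.e. 21x ≡ 1 (mod 31).
Multiplying by 21⁻¹ = 3 gives x ≡ 3·1 = 3 ≡ 3 (mod 31).
Check: g(3) = 21·3 + 24 = 87 = 2·31 + 25 ≡ 25 (mod 31).

3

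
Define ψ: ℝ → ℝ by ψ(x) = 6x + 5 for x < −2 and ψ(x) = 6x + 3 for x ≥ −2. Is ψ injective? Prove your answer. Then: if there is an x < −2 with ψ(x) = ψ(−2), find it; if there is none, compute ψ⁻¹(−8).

-7/3

Both pieces are strictly increasing (slopes 6 and 6), so each is injective on its own interval.
The left piece maps (−∞, −2) onto (−∞, −7); the right piece maps [−2, ∞) onto [−9, ∞).
These images overlap. In particular ψ(−2) = −9 (right piece), and solving 6x + 5 = −9 on the left piece gives x = −7/3 < −2.
So ψ(−7/3) = ψ(−2) with −7/3 ≠ −2, and ψ is not injective. This x = −7/3 is the requested value below −2.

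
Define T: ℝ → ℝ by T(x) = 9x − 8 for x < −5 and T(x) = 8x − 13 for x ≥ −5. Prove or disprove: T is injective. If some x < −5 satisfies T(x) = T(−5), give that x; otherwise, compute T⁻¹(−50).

-37/8

Both pieces are strictly increasing (slopes 9 and 8), so each is injective on its own interval.
The left piece maps (−∞, −5) onto (−∞, −53); the right piece maps [−5, ∞) onto [−53, ∞).
These images are disjoint, so no value is attained by both pieces. Therefore T is injective.
Because the two images are disjoint, no x < −5 has T(x) = T(−5), so we compute T⁻¹(−50): −50 lies in [−53, ∞), so solve 8x − 13 = −50: x = (−50 + 13)/8 = −37/8.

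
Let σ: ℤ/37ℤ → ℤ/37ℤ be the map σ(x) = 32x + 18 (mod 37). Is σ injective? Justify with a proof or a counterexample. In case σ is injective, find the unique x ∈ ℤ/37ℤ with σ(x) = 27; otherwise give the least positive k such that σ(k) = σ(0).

If σ(a) = σ(b), then 32a ≡ 32b (mod 37). Because gcd(32, 37) = 1, we may cancel 32 to get a ≡ b (mod 37).
Hence σ is injective.
We now compute 32⁻¹ mod 37 explicitly. Euclid's algorithm: 37 = 1·32 + 5, 32 = 6·5 + 2, 5 = 2·2 + 1; back-substituting gives 1 = 22·32 − 19·37, so 32⁻¹ ≡ 22 (mod 37).
Since σ is injective, we find σ⁻¹(27): we need 32x ≡ 27 − 18 ≡ 9 (mod 37). Using 32⁻¹ = 22: x ≡ 22·9 = 198 = 5·37 + 13, so x = 13.
Check: σ(13) = 32·13 + 18 = 434 = 11·37 + 27 ≡ 27 (mod 37).

13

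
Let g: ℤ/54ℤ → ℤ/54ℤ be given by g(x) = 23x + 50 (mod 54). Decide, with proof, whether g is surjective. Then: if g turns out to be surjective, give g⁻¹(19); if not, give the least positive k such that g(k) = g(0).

Since gcd(23, 54) = 1, 23 is invertible modulo 54. Euclid's algorithm: 54 = 2·23 + 8, 23 = 2·8 + 7, 8 = 1·7 + 1; back-substituting gives 1 = 47·23 − 20·54, so 23⁻¹ ≡ 47 (mod 54).
For any y ∈ ℤ/54ℤ, x = 47(y − 50) mod 54 satisfies g(x) = 23·47(y − 50) + 50 ≡ y (since 23·47 ≡ 1 mod 54). So every y has a preimage.
So g is surjective.
Since g is surjective, we find g⁻¹(19): we need 23x ≡ 19 − 50 ≡ 23 (mod 54). Using 23⁻¹ = 47: x ≡ 47·23 = 1081 = 20·54 + 1, so x = 1.
Check: g(1) = 23·1 + 50 = 73 = 1·54 + 19 ≡ 19 (mod 54).

1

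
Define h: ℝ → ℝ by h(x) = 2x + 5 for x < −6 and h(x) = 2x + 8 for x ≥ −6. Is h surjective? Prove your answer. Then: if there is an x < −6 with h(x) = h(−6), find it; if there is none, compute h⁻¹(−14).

-19/2

Both pieces are strictly increasing (slopes 2 and 2), so each is injective on its own interval.
The left piece maps (−∞, −6) onto (−∞, −7); the right piece maps [−6, ∞) onto [−4, ∞).
The union (−∞, −7) ∪ [−4, ∞) omits the interval between −7 and −4; in particular −7 has no preimage. So h is not surjective.
Because the two images are disjoint, no x < −6 has h(x) = h(−6), so we compute h⁻¹(−14): −14 lies in (−∞, −7), so solve 2x + 5 = −14: x = (−14 − 5)/2 = −19/2.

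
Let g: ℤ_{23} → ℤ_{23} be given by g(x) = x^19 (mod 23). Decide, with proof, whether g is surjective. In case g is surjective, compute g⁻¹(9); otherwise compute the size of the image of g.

Since 23 is prime, the nonzero elements of ℤ_{23} form a cyclic group of order 22.
As gcd(19, 22) = 1, raising to the 19th power is a bijection on this group: if x_1^19 ≡ x_2^19 then (x_1x_2^{−1})^19 = 1, and the only element of order dividing gcd(19, 22) = 1 is 1, so x_1 = x_2.
With g(0) = 0 this makes g injective on all of ℤ_{23}, hence bijective (finite equal-size domain and codomain). In particular g is surjective.
Since g is surjective, we find the preimage of 9. The inverse of x ↦ x^19 on (ℤ_{23})^× is x ↦ x^7, because 19·7 = 133 = 6·22 + 1 ≡ 1 (mod 22) and x^{22} = 1 for x ≠ 0 (Fermat). So g⁻¹(9) = 9^7 mod 23.
Repeated squaring mod 23: 9^1 ≡ 9, 9^2 ≡ 9² = 81 ≡ 12, 9^4 ≡ 12² = 144 ≡ 6. Since 7 = 4 + 2 + 1, 9^7 ≡ 6·12·9: 6·12 = 72 ≡ 3, then 3·9 = 27 ≡ 4. So 9^7 ≡ 4 (mod 23).
Hence g⁻¹(9) = 4.

4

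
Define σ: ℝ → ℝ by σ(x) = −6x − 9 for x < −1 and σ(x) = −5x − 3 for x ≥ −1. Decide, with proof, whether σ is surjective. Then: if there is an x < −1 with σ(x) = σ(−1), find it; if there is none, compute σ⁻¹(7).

-11/6

Both pieces are strictly decreasing (slopes −6 and −5), so each is injective on its own interval.
The left piece maps (−∞, −1) onto (−3, ∞); the right piece maps [−1, ∞) onto (−∞, 2].
The union (−3, ∞) ∪ (−∞, 2] covers ℝ, so σ is surjective.
For the follow-up: the images overlap, so an x < −1 with σ(x) = σ(−1) exists. σ(−1) = 2; solving −6x − 9 = 2 for x < −1 gives x = (2 + 9)/(−6) = −11/6.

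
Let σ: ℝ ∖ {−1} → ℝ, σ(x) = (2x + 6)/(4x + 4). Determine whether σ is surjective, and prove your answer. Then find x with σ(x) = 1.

If σ(x) = 1/2, cross-multiplying gives 4(2x + 6) = 2(4x + 4), which simplifies to 24 = 8 — false.  So 1/2 has no preimage and σ is not surjective.
Solving σ(x) = 1: cross-multiplying gives 2x + 6 = 1(4x + 4), which rearranges to −2x = −2, so x = 1.

1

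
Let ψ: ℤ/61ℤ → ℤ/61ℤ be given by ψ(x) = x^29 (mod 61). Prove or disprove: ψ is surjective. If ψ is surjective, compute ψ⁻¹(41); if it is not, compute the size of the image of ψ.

3

Since 61 is prime, the nonzero elements of ℤ/61ℤ form a cyclic group of order 60.
As gcd(29, 60) = 1, raising to the 29th power is a bijection on this group: if u^29 ≡ v^29 then (uv^{−1})^29 = 1, and the only element of order dividing gcd(29, 60) = 1 is 1, so u = v.
With ψ(0) = 0 this makes ψ injective on all of ℤ/61ℤ, hence bijective (finite equal-size domain and codomain). In particular ψ is surjective.
Since ψ is surjective, we find the preimage of 41. The inverse of x ↦ x^29 on (ℤ/61ℤ)^× is x ↦ x^29, because 29·29 = 841 = 14·60 + 1 ≡ 1 (mod 60) and x^{60} = 1 for x ≠ 0 (Fermat). So ψ⁻¹(41) = 41^29 mod 61.
Repeated squaring mod 61: 41^1 ≡ 41, 41^2 ≡ 41² = 1681 ≡ 34, 41^4 ≡ 34² = 1156 ≡ 58, 41^8 ≡ 58² = 3364 ≡ 9, 41^16 ≡ 9² = 81 ≡ 20. Since 29 = 16 + 8 + 4 + 1, 41^29 ≡ 20·9·58·41: 20·9 = 180 ≡ 58, then 58·58 = 3364 ≡ 9, then 9·41 = 369 ≡ 3. So 41^29 ≡ 3 (mod 61).
Hence ψ⁻¹(41) = 3.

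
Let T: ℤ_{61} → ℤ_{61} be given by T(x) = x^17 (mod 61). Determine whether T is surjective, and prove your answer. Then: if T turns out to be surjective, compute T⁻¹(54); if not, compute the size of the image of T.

Since 61 is prime, the nonzero elements of ℤ_{61} form a cyclic group of order 60.
As gcd(17, 60) = 1, raising to the 17th power is a bijection on this group: if x_1^17 ≡ x_2^17 then (x_1x_2^{−1})^17 = 1, and the only element of order dividing gcd(17, 60) = 1 is 1, so x_1 = x_2.
With T(0) = 0 this makes T injective on all of ℤ_{61}, hence bijective (finite equal-size domain and codomain). In particular T is surjective.
Since T is surjective, we find the preimage of 54. The inverse of x ↦ x^17 on (ℤ_{61})^× is x ↦ x^53, because 17·53 = 901 = 15·60 + 1 ≡ 1 (mod 60) and x^{60} = 1 for x ≠ 0 (Fermat). So T⁻¹(54) = 54^53 mod 61.
Repeated squaring mod 61: 54^1 ≡ 54, 54^2 ≡ 54² = 2916 ≡ 49, 54^4 ≡ 49² = 2401 ≡ 22, 54^8 ≡ 22² = 484 ≡ 57, 54^16 ≡ 57² = 3249 ≡ 16, 54^32 ≡ 16² = 256 ≡ 12. Since 53 = 32 + 16 + 4 + 1, 54^53 ≡ 12·16·22·54: 12·16 = 192 ≡ 9, then 9·22 = 198 ≡ 15, then 15·54 = 810 ≡ 17. So 54^53 ≡ 17 (mod 61).
Hence T⁻¹(54) = 17.

17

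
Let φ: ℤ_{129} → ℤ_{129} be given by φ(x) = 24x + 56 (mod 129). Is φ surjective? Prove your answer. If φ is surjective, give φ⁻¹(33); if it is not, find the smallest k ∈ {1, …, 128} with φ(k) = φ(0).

43

By definition, φ is surjective if every y in the codomain equals φ(x) for some x in the domain.
Since gcd(24, 129) = 3, we have 24x ≡ 0 (mod 3) for all x, so φ(x) ≡ 2 (mod 3).
But 0 ≢ 2 (mod 3), so 0 ∈ ℤ_{129} has no preimage. So φ is not surjective.
Since φ is not surjective, we find the least positive k with φ(k) = φ(0): this means 24k ≡ 0 (mod 129), i.e. 129 ∣ 24k. Since gcd(24, 129) = 3, dividing through by 3 this holds exactly when 43 ∣ 8k, and as gcd(8, 43) = 1, exactly when 43 ∣ k.
The smallest positive such k is 43.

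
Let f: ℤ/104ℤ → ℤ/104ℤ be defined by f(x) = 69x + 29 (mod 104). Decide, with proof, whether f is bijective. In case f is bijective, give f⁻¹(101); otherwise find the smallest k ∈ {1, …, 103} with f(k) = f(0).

By definition, injectivity means: for all x_1, x_2 in the domain, f(x_1) = f(x_2) implies x_1 = x_2.
If f(x_1) = f(x_2), then 69x_1 ≡ 69x_2 (mod 104). Because gcd(69, 104) = 1, we may cancel 69 to get x_1 ≡ x_2 (mod 104).
We now compute 69⁻¹ mod 104 explicitly. Euclid's algorithm: 104 = 1·69 + 35, 69 = 1·35 + 34, 35 = 1·34 + 1; back-substituting gives 1 = 101·69 − 67·104, so 69⁻¹ ≡ 101 (mod 104).
For any y ∈ ℤ/104ℤ, x = 101(y − 29) mod 104 satisfies f(x) = 69·101(y − 29) + 29 ≡ y (since 69·101 ≡ 1 mod 104). So every y has a preimage.
Thus f is bijective.
Since f is bijective, we find f⁻¹(101): we need 69x ≡ 101 − 29 ≡ 72 (mod 104). Using 69⁻¹ = 101: x ≡ 101·72 = 7272 = 69·104 + 96, so x = 96.
Check: f(96) = 69·96 + 29 = 6653 = 63·104 + 101 ≡ 101 (mod 104).

96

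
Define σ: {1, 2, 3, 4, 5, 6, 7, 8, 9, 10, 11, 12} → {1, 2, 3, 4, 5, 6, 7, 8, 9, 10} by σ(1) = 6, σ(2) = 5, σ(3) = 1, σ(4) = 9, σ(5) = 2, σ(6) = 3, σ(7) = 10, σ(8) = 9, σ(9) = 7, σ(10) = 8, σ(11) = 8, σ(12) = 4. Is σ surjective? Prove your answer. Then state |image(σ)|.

Every element of the codomain has a preimage: 1 = σ(3), 2 = σ(5), 3 = σ(6), 4 = σ(12), 5 = σ(2), 6 = σ(1), 7 = σ(9), 8 = σ(10), 9 = σ(4), 10 = σ(7).
Thus σ is surjective.
The image of σ is {1, 2, 3, 4, 5, 6, 7, 8, 9, 10}, which has 10 elements.

10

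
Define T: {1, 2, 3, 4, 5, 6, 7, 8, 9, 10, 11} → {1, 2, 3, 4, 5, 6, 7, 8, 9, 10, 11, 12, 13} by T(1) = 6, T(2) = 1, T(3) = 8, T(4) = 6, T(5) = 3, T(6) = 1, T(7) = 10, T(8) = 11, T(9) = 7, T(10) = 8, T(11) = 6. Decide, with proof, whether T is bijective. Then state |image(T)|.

T(1) = 6 = T(4) with 1 ≠ 4, so T is not injective, hence not bijective.
The image of T is {1, 3, 6, 7, 8, 10, 11}, which has 7 elements.

7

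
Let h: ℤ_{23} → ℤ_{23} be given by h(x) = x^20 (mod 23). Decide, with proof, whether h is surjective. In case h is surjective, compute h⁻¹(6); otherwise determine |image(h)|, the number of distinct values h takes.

12

h(11): Repeated squaring mod 23: 11^1 ≡ 11, 11^2 ≡ 11² = 121 ≡ 6, 11^4 ≡ 6² = 36 ≡ 13, 11^8 ≡ 13² = 169 ≡ 8, 11^16 ≡ 8² = 64 ≡ 18. Since 20 = 16 + 4, 11^20 ≡ 18·13: 18·13 = 234 ≡ 4. So 11^20 ≡ 4 (mod 23).
h(12): Repeated squaring mod 23: 12^1 ≡ 12, 12^2 ≡ 12² = 144 ≡ 6, 12^4 ≡ 6² = 36 ≡ 13, 12^8 ≡ 13² = 169 ≡ 8, 12^16 ≡ 8² = 64 ≡ 18. Since 20 = 16 + 4, 12^20 ≡ 18·13: 18·13 = 234 ≡ 4. So 12^20 ≡ 4 (mod 23).
So h(11) = h(12) = 4 while 11 ≠ 12, therefore h is not injective.
A non-injective map from the 23-element set ℤ_{23} to itself takes at most 22 distinct values, so it cannot be surjective. So h is not surjective.
Since h is not surjective, we determine |image(h)|. Computing x^20 mod 23 for each x (by repeated squaring, reducing mod 23 at every step), the values h(0), h(1), …, h(22) are: 0, 1, 6, 18, 13, 12, 16, 8, 9, 2, 3, 4, 4, 3, 2, 9, 8, 16, 12, 13, 18, 6, 1.
The distinct values are {0, 1, 2, 3, 4, 6, 8, 9, 12, 13, 16, 18}; there are 12 of them.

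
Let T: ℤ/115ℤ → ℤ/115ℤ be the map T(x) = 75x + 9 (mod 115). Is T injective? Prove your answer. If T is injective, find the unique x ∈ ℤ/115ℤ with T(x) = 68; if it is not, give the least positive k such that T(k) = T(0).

Recall that T is injective if T(a) = T(b) implies a = b.
We have gcd(75, 115) = 5 > 1. Taking a = 0 and b = 23: T(0) = 9 and T(23) = 75·23 + 9 = 1734 ≡ 9 (mod 115).
So T(0) = T(23) while 0 ≠ 23, hence T is not injective.
Since T is not injective, we find the least positive k with T(k) = T(0): this means 75k ≡ 0 (mod 115), i.e. 115 ∣ 75k. Since gcd(75, 115) = 5, dividing through by 5 this holds exactly when 23 ∣ 15k, and as gcd(15, 23) = 1, exactly when 23 ∣ k.
The smallest positive such k is 23.

23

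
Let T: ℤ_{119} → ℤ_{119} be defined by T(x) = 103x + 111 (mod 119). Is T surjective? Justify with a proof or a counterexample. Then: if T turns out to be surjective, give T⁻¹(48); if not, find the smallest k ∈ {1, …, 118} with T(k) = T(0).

56

Since gcd(103, 119) = 1, 103 is invertible modulo 119. Euclid's algorithm: 119 = 1·103 + 16, 103 = 6·16 + 7, 16 = 2·7 + 2, 7 = 3·2 + 1; back-substituting gives 1 = 52·103 − 45·119, so 103⁻¹ ≡ 52 (mod 119).
For any y ∈ ℤ_{119}, x = 52(y − 111) mod 119 satisfies T(x) = 103·52(y − 111) + 111 ≡ y (since 103·52 ≡ 1 mod 119). So every y has a preimage.
Thus T is surjective.
Since T is surjective, we find T⁻¹(48): we need 103x ≡ 48 − 111 ≡ 56 (mod 119). Using 103⁻¹ = 52: x ≡ 52·56 = 2912 = 24·119 + 56, so x = 56.
Check: T(56) = 103·56 + 111 = 5879 = 49·119 + 48 ≡ 48 (mod 119).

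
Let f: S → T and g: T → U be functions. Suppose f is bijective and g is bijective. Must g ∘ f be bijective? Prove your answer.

Injectivity: if g(f(x_1)) = g(f(x_2)) then f(x_1) = f(x_2) (g injective) so x_1 = x_2 (f injective).
Surjectivity: for c ∈ U pick b with g(b) = c, then a with f(a) = b; then (g ∘ f)(a) = c.
Hence g ∘ f is bijective.

bijective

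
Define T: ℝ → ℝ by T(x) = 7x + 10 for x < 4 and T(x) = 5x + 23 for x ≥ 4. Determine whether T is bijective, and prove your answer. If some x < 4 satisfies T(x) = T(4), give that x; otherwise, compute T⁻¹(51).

28/5

Both pieces are strictly increasing (slopes 7 and 5), so each is injective on its own interval.
The left piece maps (−∞, 4) onto (−∞, 38); the right piece maps [4, ∞) onto [43, ∞).
The images leave a gap (38 has no preimage), so T is not surjective, hence not bijective.
Because the two images are disjoint, no x < 4 has T(x) = T(4), so we compute T⁻¹(51): 51 lies in [43, ∞), so solve 5x + 23 = 51: x = (51 − 23)/5 = 28/5.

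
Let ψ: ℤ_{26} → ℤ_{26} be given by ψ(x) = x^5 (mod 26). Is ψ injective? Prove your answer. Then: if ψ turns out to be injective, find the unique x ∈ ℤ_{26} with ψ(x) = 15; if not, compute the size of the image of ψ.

19

Computing x^5 mod 26 for each x (by repeated squaring, reducing mod 26 at every step), the values ψ(0), ψ(1), …, ψ(25) are: 0, 1, 6, 9, 10, 5, 2, 11, 8, 3, 4, 7, 12, 13, 14, 19, 22, 23, 18, 15, 24, 21, 16, 17, 20, 25.
Every element of ℤ_{26} appears exactly once in this list, so ψ is a bijection, and in particular injective.
Since ψ is injective, we read off the preimage of 15 from the same table: ψ(19) = 15, so ψ⁻¹(15) = 19.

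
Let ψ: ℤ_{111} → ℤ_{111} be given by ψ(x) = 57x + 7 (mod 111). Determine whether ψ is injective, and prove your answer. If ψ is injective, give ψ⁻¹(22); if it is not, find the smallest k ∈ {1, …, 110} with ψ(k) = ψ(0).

We have gcd(57, 111) = 3 > 1. Taking u = 0 and v = 37: ψ(0) = 7 and ψ(37) = 57·37 + 7 = 2116 ≡ 7 (mod 111).
So ψ(0) = ψ(37) while 0 ≠ 37, thus ψ is not injective.
Since ψ is not injective, we find the least positive k with ψ(k) = ψ(0): this means 57k ≡ 0 (mod 111), i.e. 111 ∣ 57k. Since gcd(57, 111) = 3, dividing through by 3 this holds exactly when 37 ∣ 19k, and as gcd(19, 37) = 1, exactly when 37 ∣ k.
The smallest positive such k is 37.

37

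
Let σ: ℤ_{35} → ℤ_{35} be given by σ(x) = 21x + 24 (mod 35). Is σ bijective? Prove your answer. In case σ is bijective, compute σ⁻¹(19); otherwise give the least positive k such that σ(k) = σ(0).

Recall: σ is injective if σ(a) = σ(b) implies a = b.
We have gcd(21, 35) = 7 > 1. Taking a = 0 and b = 5: σ(0) = 24 and σ(5) = 21·5 + 24 = 129 ≡ 24 (mod 35).
So σ(0) = σ(5) while 0 ≠ 5, hence σ is not injective, hence not bijective.
Since σ is not bijective, we find the least positive k with σ(k) = σ(0): this means 21k ≡ 0 (mod 35), i.e. 35 ∣ 21k. Since gcd(21, 35) = 7, dividing through by 7 this holds exactly when 5 ∣ 3k, and as gcd(3, 5) = 1, exactly when 5 ∣ k.
The smallest positive such k is 5.

5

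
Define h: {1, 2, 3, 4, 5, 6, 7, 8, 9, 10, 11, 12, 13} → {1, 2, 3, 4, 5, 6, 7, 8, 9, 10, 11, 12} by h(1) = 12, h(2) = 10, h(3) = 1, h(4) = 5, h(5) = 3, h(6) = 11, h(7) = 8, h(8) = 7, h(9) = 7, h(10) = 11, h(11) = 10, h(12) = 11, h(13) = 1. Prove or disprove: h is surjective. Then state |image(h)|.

No element maps to 2, so h is not surjective.
The image of h is {1, 3, 5, 7, 8, 10, 11, 12}, which has 8 elements.

8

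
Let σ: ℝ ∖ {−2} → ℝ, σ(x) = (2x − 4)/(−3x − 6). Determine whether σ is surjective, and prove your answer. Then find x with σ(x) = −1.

If σ(x) = −2/3, cross-multiplying gives −3(2x − 4) = 2(−3x − 6), which simplifies to 12 = −12 — false.  So −2/3 has no preimage and σ is not surjective.
Solving σ(x) = −1: cross-multiplying gives 2x − 4 = −1(−3x − 6), which rearranges to −1x = 10, so x = −10.

-10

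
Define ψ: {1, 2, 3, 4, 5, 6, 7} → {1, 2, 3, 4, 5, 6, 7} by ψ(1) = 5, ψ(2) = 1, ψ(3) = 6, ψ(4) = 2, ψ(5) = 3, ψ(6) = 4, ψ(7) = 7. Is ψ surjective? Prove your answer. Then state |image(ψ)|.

Every element of the codomain has a preimage: 1 = ψ(2), 2 = ψ(4), 3 = ψ(5), 4 = ψ(6), 5 = ψ(1), 6 = ψ(3), 7 = ψ(7).
Therefore ψ is surjective.
The image of ψ is {1, 2, 3, 4, 5, 6, 7}, which has 7 elements.

7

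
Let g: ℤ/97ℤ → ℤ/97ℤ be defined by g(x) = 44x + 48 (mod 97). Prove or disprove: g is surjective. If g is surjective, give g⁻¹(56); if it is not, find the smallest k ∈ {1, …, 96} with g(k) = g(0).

By definition, g is surjective if every y in the codomain equals g(x) for some x in the domain.
Since gcd(44, 97) = 1, 44 is invertible modulo 97. Euclid's algorithm: 97 = 2·44 + 9, 44 = 4·9 + 8, 9 = 1·8 + 1; back-substituting gives 1 = 86·44 − 39·97, so 44⁻¹ ≡ 86 (mod 97).
Then y ↦ 86(y − 48) is a two-sided inverse to g, so every y ∈ ℤ/97ℤ has a preimage.
Thus g is surjective.
Since g is surjective, we compute g⁻¹(56): solve 44x + 48 ≡ 56 (mod 97), i.e. 44x ≡ 8 (mod 97).
Multiplying by 44⁻¹ = 86 gives x ≡ 86·8 = 688 = 7·97 + 9 ≡ 9 (mod 97).
Check: g(9) = 44·9 + 48 = 444 = 4·97 + 56 ≡ 56 (mod 97).

9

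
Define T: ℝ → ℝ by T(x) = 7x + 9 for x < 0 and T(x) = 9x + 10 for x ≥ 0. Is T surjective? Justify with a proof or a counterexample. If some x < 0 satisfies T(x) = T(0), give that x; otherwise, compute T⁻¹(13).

1/3

Both pieces are strictly increasing (slopes 7 and 9), so each is injective on its own interval.
The left piece maps (−∞, 0) onto (−∞, 9); the right piece maps [0, ∞) onto [10, ∞).
The union (−∞, 9) ∪ [10, ∞) omits the interval between 9 and 10; in particular 9 has no preimage. So T is not surjective.
Because the two images are disjoint, no x < 0 has T(x) = T(0), so we compute T⁻¹(13): 13 lies in [10, ∞), so solve 9x + 10 = 13: x = (13 − 10)/9 = 1/3.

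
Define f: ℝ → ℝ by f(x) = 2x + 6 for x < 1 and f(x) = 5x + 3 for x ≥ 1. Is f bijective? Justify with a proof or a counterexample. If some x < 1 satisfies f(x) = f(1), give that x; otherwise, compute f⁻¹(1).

-5/2

Both pieces are strictly increasing (slopes 2 and 5), so each is injective on its own interval.
The left piece maps (−∞, 1) onto (−∞, 8); the right piece maps [1, ∞) onto [8, ∞).
Since 8 = 8, the images partition ℝ: f is injective and surjective, hence bijective.
Because the two images are disjoint, no x < 1 has f(x) = f(1), so we compute f⁻¹(1): 1 lies in (−∞, 8), so solve 2x + 6 = 1: x = (1 − 6)/2 = −5/2.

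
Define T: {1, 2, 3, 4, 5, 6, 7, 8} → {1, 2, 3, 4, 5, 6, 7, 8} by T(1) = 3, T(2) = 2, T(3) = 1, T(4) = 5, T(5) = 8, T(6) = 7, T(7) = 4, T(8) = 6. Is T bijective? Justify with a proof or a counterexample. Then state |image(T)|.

8

The values 3, 2, 1, 5, 8, 7, 4, 6 are a permutation of {1, 2, 3, 4, 5, 6, 7, 8}: each element appears exactly once.
So T is injective and surjective, hence bijective.
The image of T is {1, 2, 3, 4, 5, 6, 7, 8}, which has 8 elements.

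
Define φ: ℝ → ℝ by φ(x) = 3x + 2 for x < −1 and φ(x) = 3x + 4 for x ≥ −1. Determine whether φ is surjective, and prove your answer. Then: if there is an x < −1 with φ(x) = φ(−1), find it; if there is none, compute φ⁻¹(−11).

Both pieces are strictly increasing (slopes 3 and 3), so each is injective on its own interval.
The left piece maps (−∞, −1) onto (−∞, −1); the right piece maps [−1, ∞) onto [1, ∞).
The union (−∞, −1) ∪ [1, ∞) omits the interval between −1 and 1; in particular −1 has no preimage. So φ is not surjective.
Because the two images are disjoint, no x < −1 has φ(x) = φ(−1), so we compute φ⁻¹(−11): −11 lies in (−∞, −1), so solve 3x + 2 = −11: x = (−11 − 2)/3 = −13/3.

-13/3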